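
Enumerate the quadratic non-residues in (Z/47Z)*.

5, 10, 11, 13, 15, 19, 20, 22, 23, 26, 29, 30, 31, 33, 35, 38, 39, 40, 41, 43, 44, 45, 46

Square k = 1,…,23 (k and 47−k give the same square):
1²=1, 2²=4, 3²=9, 4²=16, 5²=25, 6²=36, 7²≡2, 8²≡17, 9²≡34, 10²≡6, 11²≡27, 12²≡3, 13²≡28, 14²≡8, 15²≡37, 16²≡21, 17²≡7, 18²≡42, 19²≡32, 20²≡24, 21²≡18, 22²≡14, 23²≡12 (mod 47).
The residues are {1, 2, 3, 4, 6, 7, 8, 9, 12, 14, 16, 17, 18, 21, 24, 25, 27, 28, 32, 34, 36, 37, 42}; the non-residues are the remaining 23 nonzero classes.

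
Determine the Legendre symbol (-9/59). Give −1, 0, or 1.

First reduce: -9 ≡ 50 (mod 59).
Pull out 2: since 59 ≡ 3 (mod 8), (2/59) = -1.
Reciprocity: 25 ≡ 1 and 59 ≡ 3 (mod 4), so (25/59) = +(59/25).
Reduce top mod 25: now compute (9/25).
Reciprocity: 9 ≡ 1 and 25 ≡ 1 (mod 4), so (9/25) = +(25/9).
Reduce top mod 9: now compute (7/9).
Reciprocity: 7 ≡ 3 and 9 ≡ 1 (mod 4), so (7/9) = +(9/7).
Reduce top mod 7: now compute (2/7).
Pull out 2: since 7 ≡ 7 (mod 8), (2/7) = +1.
Reached (1/7) = 1. Collecting the sign flips along the way, the symbol is -1.

-1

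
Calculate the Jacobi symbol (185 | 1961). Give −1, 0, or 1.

0

Reciprocity: 185 ≡ 1 and 1961 ≡ 1 (mod 4), so (185/1961) = +(1961/185).
Reduce top mod 185: now compute (111/185).
Reciprocity: 111 ≡ 3 and 185 ≡ 1 (mod 4), so (111/185) = +(185/111).
Reduce top mod 111: now compute (74/111).
Pull out 2: since 111 ≡ 7 (mod 8), (2/111) = +1.
Reciprocity: 37 ≡ 1 and 111 ≡ 3 (mod 4), so (37/111) = +(111/37).
Reduce top mod 37: now compute (0/37).
Top reduces to 0: gcd > 1, so the symbol is 0.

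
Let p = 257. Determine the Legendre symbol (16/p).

Euler's criterion: (16/257) ≡ 16^128 (mod 257).
16^2 ≡ 256 (mod 257)
16^4 ≡ 1 (mod 257)
16^8 ≡ 1 (mod 257)
16^16 ≡ 1 (mod 257)
16^32 ≡ 1 (mod 257)
16^64 ≡ 1 (mod 257)
16^128 ≡ 1 (mod 257)
16^128 = 16^(128) ≡ 1 (mod 257).
Result is 1, so (16/257) = 1.

1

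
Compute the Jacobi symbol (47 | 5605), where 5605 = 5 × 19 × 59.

1

Reciprocity: 47 ≡ 3 and 5605 ≡ 1 (mod 4), so (47/5605) = +(5605/47).
Reduce top mod 47: now compute (12/47).
Pull out 2^2: since 47 ≡ 7 (mod 8), (2/47) = +1, so (2/47)^2 = +1.
Reciprocity: 3 ≡ 3 and 47 ≡ 3 (mod 4), so (3/47) = −(47/3).
Reduce top mod 3: now compute (2/3).
Pull out 2: since 3 ≡ 3 (mod 8), (2/3) = -1.
Reached (1/3) = 1. Collecting the sign flips along the way, the symbol is +1.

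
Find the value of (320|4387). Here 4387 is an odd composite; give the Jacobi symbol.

Pull out 2^6: since 4387 ≡ 3 (mod 8), (2/4387) = -1, so (2/4387)^6 = +1.
Reciprocity: 5 ≡ 1 and 4387 ≡ 3 (mod 4), so (5/4387) = +(4387/5).
Reduce top mod 5: now compute (2/5).
Pull out 2: since 5 ≡ 5 (mod 8), (2/5) = -1.
Reached (1/5) = 1. Collecting the sign flips along the way, the symbol is -1.

-1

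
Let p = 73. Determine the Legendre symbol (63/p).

-1

Euler's criterion: (63/73) ≡ 63^36 (mod 73).
63^2 ≡ 27 (mod 73)
63^4 ≡ 72 (mod 73)
63^8 ≡ 1 (mod 73)
63^16 ≡ 1 (mod 73)
63^32 ≡ 1 (mod 73)
63^36 = 63^(32+4) ≡ 72 (mod 73).
Result is 72 ≡ −1, so (63/73) = −1.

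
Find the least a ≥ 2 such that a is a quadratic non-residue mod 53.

(2/53) = −1, so 2 is the smallest positive non-residue mod 53.

2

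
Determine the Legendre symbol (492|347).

-1

First reduce: 492 ≡ 145 (mod 347).
Reciprocity: 145 ≡ 1 and 347 ≡ 3 (mod 4), so (145/347) = +(347/145).
Reduce top mod 145: now compute (57/145).
Reciprocity: 57 ≡ 1 and 145 ≡ 1 (mod 4), so (57/145) = +(145/57).
Reduce top mod 57: now compute (31/57).
Reciprocity: 31 ≡ 3 and 57 ≡ 1 (mod 4), so (31/57) = +(57/31).
Reduce top mod 31: now compute (26/31).
Pull out 2: since 31 ≡ 7 (mod 8), (2/31) = +1.
Reciprocity: 13 ≡ 1 and 31 ≡ 3 (mod 4), so (13/31) = +(31/13).
Reduce top mod 13: now compute (5/13).
Reciprocity: 5 ≡ 1 and 13 ≡ 1 (mod 4), so (5/13) = +(13/5).
Reduce top mod 5: now compute (3/5).
Reciprocity: 3 ≡ 3 and 5 ≡ 1 (mod 4), so (3/5) = +(5/3).
Reduce top mod 3: now compute (2/3).
Pull out 2: since 3 ≡ 3 (mod 8), (2/3) = -1.
Reached (1/3) = 1. Collecting the sign flips along the way, the symbol is -1.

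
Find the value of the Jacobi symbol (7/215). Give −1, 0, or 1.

1

Reciprocity: 7 ≡ 3 and 215 ≡ 3 (mod 4), so (7/215) = −(215/7).
Reduce top mod 7: now compute (5/7).
Reciprocity: 5 ≡ 1 and 7 ≡ 3 (mod 4), so (5/7) = +(7/5).
Reduce top mod 5: now compute (2/5).
Pull out 2: since 5 ≡ 5 (mod 8), (2/5) = -1.
Reached (1/5) = 1. Collecting the sign flips along the way, the symbol is +1.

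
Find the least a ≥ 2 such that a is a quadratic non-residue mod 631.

(2/631) = +1, so 2 is a residue.
(3/631) = −1, so 3 is the smallest positive non-residue mod 631.

3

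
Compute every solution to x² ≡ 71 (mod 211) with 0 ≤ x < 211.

55, 156

Since 211 ≡ 3 (mod 4), a square root of 71 is 71^((211+1)/4) = 71^53 mod 211.
Repeated squaring: 71^2≡188, 71^4≡107, 71^8≡55, 71^16≡71, 71^32≡188 (mod 211).
71^53 = 71^(32+16+4+1) ≡ 55 (mod 211).
Check: 55² = 3025 ≡ 71 (mod 211). The two roots are 55 and 156.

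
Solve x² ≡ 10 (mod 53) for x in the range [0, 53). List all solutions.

53 ≡ 1 (mod 4), so we find a root by search.
Trying successive values, 13² = 169 ≡ 10 (mod 53). The other root is 53 − 13 = 40.

13, 40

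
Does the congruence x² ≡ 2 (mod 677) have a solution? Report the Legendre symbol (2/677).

-1

Euler's criterion: (2/677) ≡ 2^338 (mod 677).
2^2 ≡ 4 (mod 677)
2^4 ≡ 16 (mod 677)
2^8 ≡ 256 (mod 677)
2^16 ≡ 544 (mod 677)
2^32 ≡ 87 (mod 677)
2^64 ≡ 122 (mod 677)
2^128 ≡ 667 (mod 677)
2^256 ≡ 100 (mod 677)
2^338 = 2^(256+64+16+2) ≡ 676 (mod 677).
Result is 676 ≡ −1, so (2/677) = −1.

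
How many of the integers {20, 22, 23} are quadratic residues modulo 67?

(20/67) = -1 → non-residue.
(22/67) = +1 → QR.
(23/67) = +1 → QR.
Total quadratic residues among the 3: 2.

2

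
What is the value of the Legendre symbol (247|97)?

Euler's criterion: (247/97) ≡ 53^48 (mod 97).
53^2 ≡ 93 (mod 97)
53^4 ≡ 16 (mod 97)
53^8 ≡ 62 (mod 97)
53^16 ≡ 61 (mod 97)
53^32 ≡ 35 (mod 97)
53^48 = 53^(32+16) ≡ 1 (mod 97).
Result is 1, so (247/97) = 1.

1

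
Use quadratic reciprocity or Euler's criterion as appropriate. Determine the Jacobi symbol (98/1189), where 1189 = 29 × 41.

Pull out 2: since 1189 ≡ 5 (mod 8), (2/1189) = -1.
Reciprocity: 49 ≡ 1 and 1189 ≡ 1 (mod 4), so (49/1189) = +(1189/49).
Reduce top mod 49: now compute (13/49).
Reciprocity: 13 ≡ 1 and 49 ≡ 1 (mod 4), so (13/49) = +(49/13).
Reduce top mod 13: now compute (10/13).
Pull out 2: since 13 ≡ 5 (mod 8), (2/13) = -1.
Reciprocity: 5 ≡ 1 and 13 ≡ 1 (mod 4), so (5/13) = +(13/5).
Reduce top mod 5: now compute (3/5).
Reciprocity: 3 ≡ 3 and 5 ≡ 1 (mod 4), so (3/5) = +(5/3).
Reduce top mod 3: now compute (2/3).
Pull out 2: since 3 ≡ 3 (mod 8), (2/3) = -1.
Reached (1/3) = 1. Collecting the sign flips along the way, the symbol is -1.

-1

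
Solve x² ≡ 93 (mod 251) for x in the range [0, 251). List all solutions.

120, 131

Since 251 ≡ 3 (mod 4), a square root of 93 is 93^((251+1)/4) = 93^63 mod 251.
Repeated squaring: 93^2≡115, 93^4≡173, 93^8≡60, 93^16≡86, 93^32≡117 (mod 251).
93^63 = 93^(32+16+8+4+2+1) ≡ 131 (mod 251).
Check: 131² = 17161 ≡ 93 (mod 251). The two roots are 120 and 131.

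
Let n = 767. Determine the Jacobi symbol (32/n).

1

Pull out 2^5: since 767 ≡ 7 (mod 8), (2/767) = +1, so (2/767)^5 = +1.
Reached (1/767) = 1. Collecting the sign flips along the way, the symbol is +1.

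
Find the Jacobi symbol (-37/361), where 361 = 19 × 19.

First reduce: -37 ≡ 324 (mod 361).
Pull out 2^2: since 361 ≡ 1 (mod 8), (2/361) = +1, so (2/361)^2 = +1.
Reciprocity: 81 ≡ 1 and 361 ≡ 1 (mod 4), so (81/361) = +(361/81).
Reduce top mod 81: now compute (37/81).
Reciprocity: 37 ≡ 1 and 81 ≡ 1 (mod 4), so (37/81) = +(81/37).
Reduce top mod 37: now compute (7/37).
Reciprocity: 7 ≡ 3 and 37 ≡ 1 (mod 4), so (7/37) = +(37/7).
Reduce top mod 7: now compute (2/7).
Pull out 2: since 7 ≡ 7 (mod 8), (2/7) = +1.
Reached (1/7) = 1. Collecting the sign flips along the way, the symbol is +1.

1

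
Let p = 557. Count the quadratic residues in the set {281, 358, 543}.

(281/557) = +1 → QR.
(358/557) = -1 → non-residue.
(543/557) = -1 → non-residue.
Total quadratic residues among the 3: 1.

1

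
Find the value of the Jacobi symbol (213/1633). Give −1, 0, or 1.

0

Reciprocity: 213 ≡ 1 and 1633 ≡ 1 (mod 4), so (213/1633) = +(1633/213).
Reduce top mod 213: now compute (142/213).
Pull out 2: since 213 ≡ 5 (mod 8), (2/213) = -1.
Reciprocity: 71 ≡ 3 and 213 ≡ 1 (mod 4), so (71/213) = +(213/71).
Reduce top mod 71: now compute (0/71).
Top reduces to 0: gcd > 1, so the symbol is 0.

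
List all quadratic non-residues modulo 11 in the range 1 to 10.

Square k = 1,…,5 (k and 11−k give the same square):
1²=1, 2²=4, 3²=9, 4²≡5, 5²≡3 (mod 11).
The residues are {1, 3, 4, 5, 9}; the non-residues are the remaining 5 nonzero classes.

2,6,7,8,10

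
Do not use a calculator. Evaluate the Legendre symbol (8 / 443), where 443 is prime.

Euler's criterion: (8/443) ≡ 8^221 (mod 443).
8^2 ≡ 64 (mod 443)
8^4 ≡ 109 (mod 443)
8^8 ≡ 363 (mod 443)
8^16 ≡ 198 (mod 443)
8^32 ≡ 220 (mod 443)
8^64 ≡ 113 (mod 443)
8^128 ≡ 365 (mod 443)
8^221 = 8^(128+64+16+8+4+1) ≡ 442 (mod 443).
Result is 442 ≡ −1, so (8/443) = −1.

-1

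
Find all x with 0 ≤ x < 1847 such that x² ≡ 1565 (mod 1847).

Since 1847 ≡ 3 (mod 4), a square root of 1565 is 1565^((1847+1)/4) = 1565^462 mod 1847.
Repeated squaring: 1565^2≡103, 1565^4≡1374, 1565^8≡242, 1565^16≡1307, 1565^32≡1621, 1565^64≡1207, 1565^128≡1413, 1565^256≡1809 (mod 1847).
1565^462 = 1565^(256+128+64+8+4+2) ≡ 1220 (mod 1847).
Check: 1220² = 1488400 ≡ 1565 (mod 1847). The two roots are 627 and 1220.

627, 1220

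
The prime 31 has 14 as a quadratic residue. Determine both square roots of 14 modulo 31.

13, 18

Since 31 ≡ 3 (mod 4), a square root of 14 is 14^((31+1)/4) = 14^8 mod 31.
Repeated squaring: 14^2≡10, 14^4≡7, 14^8≡18 (mod 31).
14^8 = 14^(8) ≡ 18 (mod 31).
Check: 18² = 324 ≡ 14 (mod 31). The two roots are 13 and 18.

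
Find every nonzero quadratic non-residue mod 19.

Square k = 1,…,9 (k and 19−k give the same square):
1²=1, 2²=4, 3²=9, 4²=16, 5²≡6, 6²≡17, 7²≡11, 8²≡7, 9²≡5 (mod 19).
The residues are {1, 4, 5, 6, 7, 9, 11, 16, 17}; the non-residues are the remaining 9 nonzero classes.

2 3 8 10 12 13 14 15 18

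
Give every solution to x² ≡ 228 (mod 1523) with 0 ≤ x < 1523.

500, 1023

Since 1523 ≡ 3 (mod 4), a square root of 228 is 228^((1523+1)/4) = 228^381 mod 1523.
Repeated squaring: 228^2≡202, 228^4≡1206, 228^8≡1494, 228^16≡841, 228^32≡609, 228^64≡792, 228^128≡1311, 228^256≡777 (mod 1523).
228^381 = 228^(256+64+32+16+8+4+1) ≡ 1023 (mod 1523).
Check: 1023² = 1046529 ≡ 228 (mod 1523). The two roots are 500 and 1023.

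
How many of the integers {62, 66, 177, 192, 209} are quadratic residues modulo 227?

4

(62/227) = +1 → QR.
(66/227) = -1 → non-residue.
(177/227) = +1 → QR.
(192/227) = +1 → QR.
(209/227) = +1 → QR.
Total quadratic residues among the 5: 4.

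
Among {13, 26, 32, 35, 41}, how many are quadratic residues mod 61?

(13/61) = +1 → QR.
(26/61) = -1 → non-residue.
(32/61) = -1 → non-residue.
(35/61) = -1 → non-residue.
(41/61) = +1 → QR.
Total quadratic residues among the 5: 2.

2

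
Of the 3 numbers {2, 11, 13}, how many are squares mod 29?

1

(2/29) = -1 → non-residue.
(11/29) = -1 → non-residue.
(13/29) = +1 → QR.
Total quadratic residues among the 3: 1.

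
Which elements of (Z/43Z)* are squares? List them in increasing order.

1,4,6,9,10,11,13,14,15,16,17,21,23,24,25,31,35,36,38,40,41

Square k = 1,…,21 (k and 43−k give the same square):
1²=1, 2²=4, 3²=9, 4²=16, 5²=25, 6²=36, 7²≡6, 8²≡21, 9²≡38, 10²≡14, 11²≡35, 12²≡15, 13²≡40, 14²≡24, 15²≡10, 16²≡41, 17²≡31, 18²≡23, 19²≡17, 20²≡13, 21²≡11 (mod 43).
So the quadratic residues mod 43 are {1, 4, 6, 9, 10, 11, 13, 14, 15, 16, 17, 21, 23, 24, 25, 31, 35, 36, 38, 40, 41}.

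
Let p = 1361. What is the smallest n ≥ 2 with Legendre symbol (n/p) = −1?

(2/1361) = +1, so 2 is a residue.
(3/1361) = −1, so 3 is the smallest positive non-residue mod 1361.

3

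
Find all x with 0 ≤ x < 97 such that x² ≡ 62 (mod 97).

16, 81

97 ≡ 1 (mod 4), so we find a root by search.
Trying successive values, 16² = 256 ≡ 62 (mod 97). The other root is 97 − 16 = 81.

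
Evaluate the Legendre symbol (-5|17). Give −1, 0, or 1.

-1

First reduce: -5 ≡ 12 (mod 17).
Pull out 2^2: since 17 ≡ 1 (mod 8), (2/17) = +1, so (2/17)^2 = +1.
Reciprocity: 3 ≡ 3 and 17 ≡ 1 (mod 4), so (3/17) = +(17/3).
Reduce top mod 3: now compute (2/3).
Pull out 2: since 3 ≡ 3 (mod 8), (2/3) = -1.
Reached (1/3) = 1. Collecting the sign flips along the way, the symbol is -1.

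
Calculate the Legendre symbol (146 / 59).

1

First reduce: 146 ≡ 28 (mod 59).
Pull out 2^2: since 59 ≡ 3 (mod 8), (2/59) = -1, so (2/59)^2 = +1.
Reciprocity: 7 ≡ 3 and 59 ≡ 3 (mod 4), so (7/59) = −(59/7).
Reduce top mod 7: now compute (3/7).
Reciprocity: 3 ≡ 3 and 7 ≡ 3 (mod 4), so (3/7) = −(7/3).
Reduce top mod 3: now compute (1/3).
Reached (1/3) = 1. Collecting the sign flips along the way, the symbol is +1.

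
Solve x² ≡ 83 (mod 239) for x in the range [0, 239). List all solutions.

68, 171

Since 239 ≡ 3 (mod 4), a square root of 83 is 83^((239+1)/4) = 83^60 mod 239.
Repeated squaring: 83^2≡197, 83^4≡91, 83^8≡155, 83^16≡125, 83^32≡90 (mod 239).
83^60 = 83^(32+16+8+4) ≡ 68 (mod 239).
Check: 68² = 4624 ≡ 83 (mod 239). The two roots are 68 and 171.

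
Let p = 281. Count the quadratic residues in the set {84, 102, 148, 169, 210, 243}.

(84/281) = -1 → non-residue.
(102/281) = -1 → non-residue.
(148/281) = -1 → non-residue.
(169/281) = +1 → QR.
(210/281) = -1 → non-residue.
(243/281) = -1 → non-residue.
Total quadratic residues among the 6: 1.

1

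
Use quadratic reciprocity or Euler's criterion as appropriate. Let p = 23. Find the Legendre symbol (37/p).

-1

Euler's criterion: (37/23) ≡ 14^11 (mod 23).
14^2 ≡ 12 (mod 23)
14^4 ≡ 6 (mod 23)
14^8 ≡ 13 (mod 23)
14^11 = 14^(8+2+1) ≡ 22 (mod 23).
Result is 22 ≡ −1, so (37/23) = −1.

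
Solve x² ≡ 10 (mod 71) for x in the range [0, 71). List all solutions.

Since 71 ≡ 3 (mod 4), a square root of 10 is 10^((71+1)/4) = 10^18 mod 71.
Repeated squaring: 10^2≡29, 10^4≡60, 10^8≡50, 10^16≡15 (mod 71).
10^18 = 10^(16+2) ≡ 9 (mod 71).
Check: 9² = 81 ≡ 10 (mod 71). The two roots are 9 and 62.

9, 62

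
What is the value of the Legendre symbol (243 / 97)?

1

First reduce: 243 ≡ 49 (mod 97).
Reciprocity: 49 ≡ 1 and 97 ≡ 1 (mod 4), so (49/97) = +(97/49).
Reduce top mod 49: now compute (48/49).
Pull out 2^4: since 49 ≡ 1 (mod 8), (2/49) = +1, so (2/49)^4 = +1.
Reciprocity: 3 ≡ 3 and 49 ≡ 1 (mod 4), so (3/49) = +(49/3).
Reduce top mod 3: now compute (1/3).
Reached (1/3) = 1. Collecting the sign flips along the way, the symbol is +1.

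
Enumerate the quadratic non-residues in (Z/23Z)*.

5,7,10,11,14,15,17,19,20,21,22

Square k = 1,…,11 (k and 23−k give the same square):
1²=1, 2²=4, 3²=9, 4²=16, 5²≡2, 6²≡13, 7²≡3, 8²≡18, 9²≡12, 10²≡8, 11²≡6 (mod 23).
The residues are {1, 2, 3, 4, 6, 8, 9, 12, 13, 16, 18}; the non-residues are the remaining 11 nonzero classes.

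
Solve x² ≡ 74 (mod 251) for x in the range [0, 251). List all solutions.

Since 251 ≡ 3 (mod 4), a square root of 74 is 74^((251+1)/4) = 74^63 mod 251.
Repeated squaring: 74^2≡205, 74^4≡108, 74^8≡118, 74^16≡119, 74^32≡105 (mod 251).
74^63 = 74^(32+16+8+4+2+1) ≡ 227 (mod 251).
Check: 227² = 51529 ≡ 74 (mod 251). The two roots are 24 and 227.

24, 227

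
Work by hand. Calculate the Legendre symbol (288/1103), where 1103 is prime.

Pull out 2^5: since 1103 ≡ 7 (mod 8), (2/1103) = +1, so (2/1103)^5 = +1.
Reciprocity: 9 ≡ 1 and 1103 ≡ 3 (mod 4), so (9/1103) = +(1103/9).
Reduce top mod 9: now compute (5/9).
Reciprocity: 5 ≡ 1 and 9 ≡ 1 (mod 4), so (5/9) = +(9/5).
Reduce top mod 5: now compute (4/5).
Pull out 2^2: since 5 ≡ 5 (mod 8), (2/5) = -1, so (2/5)^2 = +1.
Reached (1/5) = 1. Collecting the sign flips along the way, the symbol is +1.

1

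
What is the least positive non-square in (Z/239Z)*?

(2/239) = +1, so 2 is a residue.
(3/239) = +1, so 3 is a residue.
(4/239) = +1, so 4 is a residue.
(5/239) = +1, so 5 is a residue.
(6/239) = +1, so 6 is a residue.
(7/239) = −1, so 7 is the smallest positive non-residue mod 239.

7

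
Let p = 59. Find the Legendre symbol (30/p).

Pull out 2: since 59 ≡ 3 (mod 8), (2/59) = -1.
Reciprocity: 15 ≡ 3 and 59 ≡ 3 (mod 4), so (15/59) = −(59/15).
Reduce top mod 15: now compute (14/15).
Pull out 2: since 15 ≡ 7 (mod 8), (2/15) = +1.
Reciprocity: 7 ≡ 3 and 15 ≡ 3 (mod 4), so (7/15) = −(15/7).
Reduce top mod 7: now compute (1/7).
Reached (1/7) = 1. Collecting the sign flips along the way, the symbol is -1.

-1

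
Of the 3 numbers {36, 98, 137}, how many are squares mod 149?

1

(36/149) = +1 → QR.
(98/149) = -1 → non-residue.
(137/149) = -1 → non-residue.
Total quadratic residues among the 3: 1.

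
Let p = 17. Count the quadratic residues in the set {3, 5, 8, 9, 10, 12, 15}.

(3/17) = -1 → non-residue.
(5/17) = -1 → non-residue.
(8/17) = +1 → QR.
(9/17) = +1 → QR.
(10/17) = -1 → non-residue.
(12/17) = -1 → non-residue.
(15/17) = +1 → QR.
Total quadratic residues among the 7: 3.

3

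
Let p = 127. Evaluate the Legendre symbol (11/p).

1

Euler's criterion: (11/127) ≡ 11^63 (mod 127).
11^2 ≡ 121 (mod 127)
11^4 ≡ 36 (mod 127)
11^8 ≡ 26 (mod 127)
11^16 ≡ 41 (mod 127)
11^32 ≡ 30 (mod 127)
11^63 = 11^(32+16+8+4+2+1) ≡ 1 (mod 127).
Result is 1, so (11/127) = 1.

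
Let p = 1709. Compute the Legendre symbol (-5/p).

1

First reduce: -5 ≡ 1704 (mod 1709).
Pull out 2^3: since 1709 ≡ 5 (mod 8), (2/1709) = -1, so (2/1709)^3 = -1.
Reciprocity: 213 ≡ 1 and 1709 ≡ 1 (mod 4), so (213/1709) = +(1709/213).
Reduce top mod 213: now compute (5/213).
Reciprocity: 5 ≡ 1 and 213 ≡ 1 (mod 4), so (5/213) = +(213/5).
Reduce top mod 5: now compute (3/5).
Reciprocity: 3 ≡ 3 and 5 ≡ 1 (mod 4), so (3/5) = +(5/3).
Reduce top mod 3: now compute (2/3).
Pull out 2: since 3 ≡ 3 (mod 8), (2/3) = -1.
Reached (1/3) = 1. Collecting the sign flips along the way, the symbol is +1.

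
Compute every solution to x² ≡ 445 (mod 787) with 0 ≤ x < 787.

Since 787 ≡ 3 (mod 4), a square root of 445 is 445^((787+1)/4) = 445^197 mod 787.
Repeated squaring: 445^2≡488, 445^4≡470, 445^8≡540, 445^16≡410, 445^32≡469, 445^64≡388, 445^128≡227 (mod 787).
445^197 = 445^(128+64+4+1) ≡ 464 (mod 787).
Check: 464² = 215296 ≡ 445 (mod 787). The two roots are 323 and 464.

323, 464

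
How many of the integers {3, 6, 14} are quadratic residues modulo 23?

2

(3/23) = +1 → QR.
(6/23) = +1 → QR.
(14/23) = -1 → non-residue.
Total quadratic residues among the 3: 2.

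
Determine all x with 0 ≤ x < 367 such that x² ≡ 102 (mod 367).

Since 367 ≡ 3 (mod 4), a square root of 102 is 102^((367+1)/4) = 102^92 mod 367.
Repeated squaring: 102^2≡128, 102^4≡236, 102^8≡279, 102^16≡37, 102^32≡268, 102^64≡259 (mod 367).
102^92 = 102^(64+16+8+4) ≡ 319 (mod 367).
Check: 319² = 101761 ≡ 102 (mod 367). The two roots are 48 and 319.

48, 319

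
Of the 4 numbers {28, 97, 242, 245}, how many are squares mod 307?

(28/307) = +1 → QR.
(97/307) = +1 → QR.
(242/307) = -1 → non-residue.
(245/307) = -1 → non-residue.
Total quadratic residues among the 4: 2.

2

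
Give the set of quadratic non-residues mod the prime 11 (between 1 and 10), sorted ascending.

2,6,7,8,10

Square k = 1,…,5 (k and 11−k give the same square):
1²=1, 2²=4, 3²=9, 4²≡5, 5²≡3 (mod 11).
The residues are {1, 3, 4, 5, 9}; the non-residues are the remaining 5 nonzero classes.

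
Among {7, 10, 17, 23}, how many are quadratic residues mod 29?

2

(7/29) = +1 → QR.
(10/29) = -1 → non-residue.
(17/29) = -1 → non-residue.
(23/29) = +1 → QR.
Total quadratic residues among the 4: 2.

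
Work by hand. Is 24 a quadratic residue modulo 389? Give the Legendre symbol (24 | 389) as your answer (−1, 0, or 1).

Pull out 2^3: since 389 ≡ 5 (mod 8), (2/389) = -1, so (2/389)^3 = -1.
Reciprocity: 3 ≡ 3 and 389 ≡ 1 (mod 4), so (3/389) = +(389/3).
Reduce top mod 3: now compute (2/3).
Pull out 2: since 3 ≡ 3 (mod 8), (2/3) = -1.
Reached (1/3) = 1. Collecting the sign flips along the way, the symbol is +1.

1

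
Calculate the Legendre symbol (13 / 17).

Reciprocity: 13 ≡ 1 and 17 ≡ 1 (mod 4), so (13/17) = +(17/13).
Reduce top mod 13: now compute (4/13).
Pull out 2^2: since 13 ≡ 5 (mod 8), (2/13) = -1, so (2/13)^2 = +1.
Reached (1/13) = 1. Collecting the sign flips along the way, the symbol is +1.

1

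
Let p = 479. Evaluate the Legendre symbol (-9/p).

-1

First reduce: -9 ≡ 470 (mod 479).
Pull out 2: since 479 ≡ 7 (mod 8), (2/479) = +1.
Reciprocity: 235 ≡ 3 and 479 ≡ 3 (mod 4), so (235/479) = −(479/235).
Reduce top mod 235: now compute (9/235).
Reciprocity: 9 ≡ 1 and 235 ≡ 3 (mod 4), so (9/235) = +(235/9).
Reduce top mod 9: now compute (1/9).
Reached (1/9) = 1. Collecting the sign flips along the way, the symbol is -1.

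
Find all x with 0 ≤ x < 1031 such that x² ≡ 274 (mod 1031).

Since 1031 ≡ 3 (mod 4), a square root of 274 is 274^((1031+1)/4) = 274^258 mod 1031.
Repeated squaring: 274^2≡844, 274^4≡946, 274^8≡8, 274^16≡64, 274^32≡1003, 274^64≡784, 274^128≡180, 274^256≡439 (mod 1031).
274^258 = 274^(256+2) ≡ 387 (mod 1031).
Check: 387² = 149769 ≡ 274 (mod 1031). The two roots are 387 and 644.

387, 644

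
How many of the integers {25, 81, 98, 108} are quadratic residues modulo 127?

(25/127) = +1 → QR.
(81/127) = +1 → QR.
(98/127) = +1 → QR.
(108/127) = -1 → non-residue.
Total quadratic residues among the 4: 3.

3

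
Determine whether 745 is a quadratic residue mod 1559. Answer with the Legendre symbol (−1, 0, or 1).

Reciprocity: 745 ≡ 1 and 1559 ≡ 3 (mod 4), so (745/1559) = +(1559/745).
Reduce top mod 745: now compute (69/745).
Reciprocity: 69 ≡ 1 and 745 ≡ 1 (mod 4), so (69/745) = +(745/69).
Reduce top mod 69: now compute (55/69).
Reciprocity: 55 ≡ 3 and 69 ≡ 1 (mod 4), so (55/69) = +(69/55).
Reduce top mod 55: now compute (14/55).
Pull out 2: since 55 ≡ 7 (mod 8), (2/55) = +1.
Reciprocity: 7 ≡ 3 and 55 ≡ 3 (mod 4), so (7/55) = −(55/7).
Reduce top mod 7: now compute (6/7).
Pull out 2: since 7 ≡ 7 (mod 8), (2/7) = +1.
Reciprocity: 3 ≡ 3 and 7 ≡ 3 (mod 4), so (3/7) = −(7/3).
Reduce top mod 3: now compute (1/3).
Reached (1/3) = 1. Collecting the sign flips along the way, the symbol is +1.

1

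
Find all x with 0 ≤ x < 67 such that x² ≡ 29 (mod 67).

30, 37

Since 67 ≡ 3 (mod 4), a square root of 29 is 29^((67+1)/4) = 29^17 mod 67.
Repeated squaring: 29^2≡37, 29^4≡29, 29^8≡37, 29^16≡29 (mod 67).
29^17 = 29^(16+1) ≡ 37 (mod 67).
Check: 37² = 1369 ≡ 29 (mod 67). The two roots are 30 and 37.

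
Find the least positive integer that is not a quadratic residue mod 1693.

2

(2/1693) = −1, so 2 is the smallest positive non-residue mod 1693.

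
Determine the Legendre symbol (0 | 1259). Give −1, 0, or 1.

Top reduces to 0: gcd > 1, so the symbol is 0.

0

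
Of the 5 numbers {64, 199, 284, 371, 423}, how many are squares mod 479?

(64/479) = +1 → QR.
(199/479) = -1 → non-residue.
(284/479) = +1 → QR.
(371/479) = -1 → non-residue.
(423/479) = -1 → non-residue.
Total quadratic residues among the 5: 2.

2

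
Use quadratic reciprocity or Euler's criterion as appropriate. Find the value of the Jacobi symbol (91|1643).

Reciprocity: 91 ≡ 3 and 1643 ≡ 3 (mod 4), so (91/1643) = −(1643/91).
Reduce top mod 91: now compute (5/91).
Reciprocity: 5 ≡ 1 and 91 ≡ 3 (mod 4), so (5/91) = +(91/5).
Reduce top mod 5: now compute (1/5).
Reached (1/5) = 1. Collecting the sign flips along the way, the symbol is -1.

-1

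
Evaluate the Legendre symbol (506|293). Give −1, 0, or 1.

-1

First reduce: 506 ≡ 213 (mod 293).
Reciprocity: 213 ≡ 1 and 293 ≡ 1 (mod 4), so (213/293) = +(293/213).
Reduce top mod 213: now compute (80/213).
Pull out 2^4: since 213 ≡ 5 (mod 8), (2/213) = -1, so (2/213)^4 = +1.
Reciprocity: 5 ≡ 1 and 213 ≡ 1 (mod 4), so (5/213) = +(213/5).
Reduce top mod 5: now compute (3/5).
Reciprocity: 3 ≡ 3 and 5 ≡ 1 (mod 4), so (3/5) = +(5/3).
Reduce top mod 3: now compute (2/3).
Pull out 2: since 3 ≡ 3 (mod 8), (2/3) = -1.
Reached (1/3) = 1. Collecting the sign flips along the way, the symbol is -1.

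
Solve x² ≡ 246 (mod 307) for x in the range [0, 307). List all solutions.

Since 307 ≡ 3 (mod 4), a square root of 246 is 246^((307+1)/4) = 246^77 mod 307.
Repeated squaring: 246^2≡37, 246^4≡141, 246^8≡233, 246^16≡257, 246^32≡44, 246^64≡94 (mod 307).
246^77 = 246^(64+8+4+1) ≡ 89 (mod 307).
Check: 89² = 7921 ≡ 246 (mod 307). The two roots are 89 and 218.

89, 218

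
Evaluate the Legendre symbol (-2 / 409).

1

First reduce: -2 ≡ 407 (mod 409).
Reciprocity: 407 ≡ 3 and 409 ≡ 1 (mod 4), so (407/409) = +(409/407).
Reduce top mod 407: now compute (2/407).
Pull out 2: since 407 ≡ 7 (mod 8), (2/407) = +1.
Reached (1/407) = 1. Collecting the sign flips along the way, the symbol is +1.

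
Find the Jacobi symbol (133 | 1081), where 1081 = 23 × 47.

Reciprocity: 133 ≡ 1 and 1081 ≡ 1 (mod 4), so (133/1081) = +(1081/133).
Reduce top mod 133: now compute (17/133).
Reciprocity: 17 ≡ 1 and 133 ≡ 1 (mod 4), so (17/133) = +(133/17).
Reduce top mod 17: now compute (14/17).
Pull out 2: since 17 ≡ 1 (mod 8), (2/17) = +1.
Reciprocity: 7 ≡ 3 and 17 ≡ 1 (mod 4), so (7/17) = +(17/7).
Reduce top mod 7: now compute (3/7).
Reciprocity: 3 ≡ 3 and 7 ≡ 3 (mod 4), so (3/7) = −(7/3).
Reduce top mod 3: now compute (1/3).
Reached (1/3) = 1. Collecting the sign flips along the way, the symbol is -1.

-1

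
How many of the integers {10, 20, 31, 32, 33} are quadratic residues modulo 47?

(10/47) = -1 → non-residue.
(20/47) = -1 → non-residue.
(31/47) = -1 → non-residue.
(32/47) = +1 → QR.
(33/47) = -1 → non-residue.
Total quadratic residues among the 5: 1.

1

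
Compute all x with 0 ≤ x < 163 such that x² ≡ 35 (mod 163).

Since 163 ≡ 3 (mod 4), a square root of 35 is 35^((163+1)/4) = 35^41 mod 163.
Repeated squaring: 35^2≡84, 35^4≡47, 35^8≡90, 35^16≡113, 35^32≡55 (mod 163).
35^41 = 35^(32+8+1) ≡ 144 (mod 163).
Check: 144² = 20736 ≡ 35 (mod 163). The two roots are 19 and 144.

19, 144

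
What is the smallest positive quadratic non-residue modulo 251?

2

(2/251) = −1, so 2 is the smallest positive non-residue mod 251.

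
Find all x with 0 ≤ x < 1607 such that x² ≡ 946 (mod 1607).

720, 887

Since 1607 ≡ 3 (mod 4), a square root of 946 is 946^((1607+1)/4) = 946^402 mod 1607.
Repeated squaring: 946^2≡1424, 946^4≡1349, 946^8≡677, 946^16≡334, 946^32≡673, 946^64≡1362, 946^128≡566, 946^256≡563 (mod 1607).
946^402 = 946^(256+128+16+2) ≡ 887 (mod 1607).
Check: 887² = 786769 ≡ 946 (mod 1607). The two roots are 720 and 887.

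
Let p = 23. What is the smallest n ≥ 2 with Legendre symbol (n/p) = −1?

5

(2/23) = +1, so 2 is a residue.
(3/23) = +1, so 3 is a residue.
(4/23) = +1, so 4 is a residue.
(5/23) = −1, so 5 is the smallest positive non-residue mod 23.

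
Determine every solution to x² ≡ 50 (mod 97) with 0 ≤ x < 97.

27, 70

97 ≡ 1 (mod 4), so we find a root by search.
Trying successive values, 27² = 729 ≡ 50 (mod 97). The other root is 97 − 27 = 70.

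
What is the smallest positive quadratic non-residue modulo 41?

(2/41) = +1, so 2 is a residue.
(3/41) = −1, so 3 is the smallest positive non-residue mod 41.

3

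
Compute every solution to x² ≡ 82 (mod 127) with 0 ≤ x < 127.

35, 92

Since 127 ≡ 3 (mod 4), a square root of 82 is 82^((127+1)/4) = 82^32 mod 127.
Repeated squaring: 82^2≡120, 82^4≡49, 82^8≡115, 82^16≡17, 82^32≡35 (mod 127).
82^32 = 82^(32) ≡ 35 (mod 127).
Check: 35² = 1225 ≡ 82 (mod 127). The two roots are 35 and 92.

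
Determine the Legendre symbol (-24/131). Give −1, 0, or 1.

First reduce: -24 ≡ 107 (mod 131).
Reciprocity: 107 ≡ 3 and 131 ≡ 3 (mod 4), so (107/131) = −(131/107).
Reduce top mod 107: now compute (24/107).
Pull out 2^3: since 107 ≡ 3 (mod 8), (2/107) = -1, so (2/107)^3 = -1.
Reciprocity: 3 ≡ 3 and 107 ≡ 3 (mod 4), so (3/107) = −(107/3).
Reduce top mod 3: now compute (2/3).
Pull out 2: since 3 ≡ 3 (mod 8), (2/3) = -1.
Reached (1/3) = 1. Collecting the sign flips along the way, the symbol is +1.

1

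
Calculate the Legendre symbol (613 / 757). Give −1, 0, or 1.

1

Reciprocity: 613 ≡ 1 and 757 ≡ 1 (mod 4), so (613/757) = +(757/613).
Reduce top mod 613: now compute (144/613).
Pull out 2^4: since 613 ≡ 5 (mod 8), (2/613) = -1, so (2/613)^4 = +1.
Reciprocity: 9 ≡ 1 and 613 ≡ 1 (mod 4), so (9/613) = +(613/9).
Reduce top mod 9: now compute (1/9).
Reached (1/9) = 1. Collecting the sign flips along the way, the symbol is +1.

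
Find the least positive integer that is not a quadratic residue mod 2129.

3

(2/2129) = +1, so 2 is a residue.
(3/2129) = −1, so 3 is the smallest positive non-residue mod 2129.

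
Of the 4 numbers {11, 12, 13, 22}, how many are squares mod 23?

2

(11/23) = -1 → non-residue.
(12/23) = +1 → QR.
(13/23) = +1 → QR.
(22/23) = -1 → non-residue.
Total quadratic residues among the 4: 2.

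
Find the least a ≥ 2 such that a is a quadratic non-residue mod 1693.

2

(2/1693) = −1, so 2 is the smallest positive non-residue mod 1693.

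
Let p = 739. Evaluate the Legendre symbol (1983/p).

First reduce: 1983 ≡ 505 (mod 739).
Reciprocity: 505 ≡ 1 and 739 ≡ 3 (mod 4), so (505/739) = +(739/505).
Reduce top mod 505: now compute (234/505).
Pull out 2: since 505 ≡ 1 (mod 8), (2/505) = +1.
Reciprocity: 117 ≡ 1 and 505 ≡ 1 (mod 4), so (117/505) = +(505/117).
Reduce top mod 117: now compute (37/117).
Reciprocity: 37 ≡ 1 and 117 ≡ 1 (mod 4), so (37/117) = +(117/37).
Reduce top mod 37: now compute (6/37).
Pull out 2: since 37 ≡ 5 (mod 8), (2/37) = -1.
Reciprocity: 3 ≡ 3 and 37 ≡ 1 (mod 4), so (3/37) = +(37/3).
Reduce top mod 3: now compute (1/3).
Reached (1/3) = 1. Collecting the sign flips along the way, the symbol is -1.

-1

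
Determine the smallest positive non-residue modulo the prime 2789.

(2/2789) = −1, so 2 is the smallest positive non-residue mod 2789.

2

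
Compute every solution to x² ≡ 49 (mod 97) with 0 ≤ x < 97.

7, 90

97 ≡ 1 (mod 4), so we find a root by search.
Trying successive values, 7² = 49 ≡ 49 (mod 97). The other root is 97 − 7 = 90.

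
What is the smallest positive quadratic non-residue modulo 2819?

2

(2/2819) = −1, so 2 is the smallest positive non-residue mod 2819.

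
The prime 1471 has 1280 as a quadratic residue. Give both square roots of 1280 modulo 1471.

570, 901

Since 1471 ≡ 3 (mod 4), a square root of 1280 is 1280^((1471+1)/4) = 1280^368 mod 1471.
Repeated squaring: 1280^2≡1177, 1280^4≡1118, 1280^8≡1045, 1280^16≡543, 1280^32≡649, 1280^64≡495, 1280^128≡839, 1280^256≡783 (mod 1471).
1280^368 = 1280^(256+64+32+16) ≡ 901 (mod 1471).
Check: 901² = 811801 ≡ 1280 (mod 1471). The two roots are 570 and 901.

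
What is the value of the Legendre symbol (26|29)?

-1

Pull out 2: since 29 ≡ 5 (mod 8), (2/29) = -1.
Reciprocity: 13 ≡ 1 and 29 ≡ 1 (mod 4), so (13/29) = +(29/13).
Reduce top mod 13: now compute (3/13).
Reciprocity: 3 ≡ 3 and 13 ≡ 1 (mod 4), so (3/13) = +(13/3).
Reduce top mod 3: now compute (1/3).
Reached (1/3) = 1. Collecting the sign flips along the way, the symbol is -1.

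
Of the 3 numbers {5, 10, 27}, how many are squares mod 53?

(5/53) = -1 → non-residue.
(10/53) = +1 → QR.
(27/53) = -1 → non-residue.
Total quadratic residues among the 3: 1.

1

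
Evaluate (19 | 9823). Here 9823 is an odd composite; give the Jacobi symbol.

0

Reciprocity: 19 ≡ 3 and 9823 ≡ 3 (mod 4), so (19/9823) = −(9823/19).
Reduce top mod 19: now compute (0/19).
Top reduces to 0: gcd > 1, so the symbol is 0.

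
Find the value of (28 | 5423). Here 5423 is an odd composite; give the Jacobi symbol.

1

Pull out 2^2: since 5423 ≡ 7 (mod 8), (2/5423) = +1, so (2/5423)^2 = +1.
Reciprocity: 7 ≡ 3 and 5423 ≡ 3 (mod 4), so (7/5423) = −(5423/7).
Reduce top mod 7: now compute (5/7).
Reciprocity: 5 ≡ 1 and 7 ≡ 3 (mod 4), so (5/7) = +(7/5).
Reduce top mod 5: now compute (2/5).
Pull out 2: since 5 ≡ 5 (mod 8), (2/5) = -1.
Reached (1/5) = 1. Collecting the sign flips along the way, the symbol is +1.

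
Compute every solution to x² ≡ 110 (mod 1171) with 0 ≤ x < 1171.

Since 1171 ≡ 3 (mod 4), a square root of 110 is 110^((1171+1)/4) = 110^293 mod 1171.
Repeated squaring: 110^2≡390, 110^4≡1041, 110^8≡506, 110^16≡758, 110^32≡774, 110^64≡695, 110^128≡573, 110^256≡449 (mod 1171).
110^293 = 110^(256+32+4+1) ≡ 323 (mod 1171).
Check: 323² = 104329 ≡ 110 (mod 1171). The two roots are 323 and 848.

323, 848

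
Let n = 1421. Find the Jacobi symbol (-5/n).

First reduce: -5 ≡ 1416 (mod 1421).
Pull out 2^3: since 1421 ≡ 5 (mod 8), (2/1421) = -1, so (2/1421)^3 = -1.
Reciprocity: 177 ≡ 1 and 1421 ≡ 1 (mod 4), so (177/1421) = +(1421/177).
Reduce top mod 177: now compute (5/177).
Reciprocity: 5 ≡ 1 and 177 ≡ 1 (mod 4), so (5/177) = +(177/5).
Reduce top mod 5: now compute (2/5).
Pull out 2: since 5 ≡ 5 (mod 8), (2/5) = -1.
Reached (1/5) = 1. Collecting the sign flips along the way, the symbol is +1.

1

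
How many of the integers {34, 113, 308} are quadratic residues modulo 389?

(34/389) = -1 → non-residue.
(113/389) = +1 → QR.
(308/389) = +1 → QR.
Total quadratic residues among the 3: 2.

2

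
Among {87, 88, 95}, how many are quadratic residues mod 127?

2

(87/127) = +1 → QR.
(88/127) = +1 → QR.
(95/127) = -1 → non-residue.
Total quadratic residues among the 3: 2.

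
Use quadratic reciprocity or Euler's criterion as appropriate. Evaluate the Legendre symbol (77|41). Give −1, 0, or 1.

First reduce: 77 ≡ 36 (mod 41).
Pull out 2^2: since 41 ≡ 1 (mod 8), (2/41) = +1, so (2/41)^2 = +1.
Reciprocity: 9 ≡ 1 and 41 ≡ 1 (mod 4), so (9/41) = +(41/9).
Reduce top mod 9: now compute (5/9).
Reciprocity: 5 ≡ 1 and 9 ≡ 1 (mod 4), so (5/9) = +(9/5).
Reduce top mod 5: now compute (4/5).
Pull out 2^2: since 5 ≡ 5 (mod 8), (2/5) = -1, so (2/5)^2 = +1.
Reached (1/5) = 1. Collecting the sign flips along the way, the symbol is +1.

1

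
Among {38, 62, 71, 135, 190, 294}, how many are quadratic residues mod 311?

2

(38/311) = -1 → non-residue.
(62/311) = -1 → non-residue.
(71/311) = -1 → non-residue.
(135/311) = +1 → QR.
(190/311) = -1 → non-residue.
(294/311) = +1 → QR.
Total quadratic residues among the 6: 2.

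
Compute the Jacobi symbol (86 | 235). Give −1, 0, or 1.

Pull out 2: since 235 ≡ 3 (mod 8), (2/235) = -1.
Reciprocity: 43 ≡ 3 and 235 ≡ 3 (mod 4), so (43/235) = −(235/43).
Reduce top mod 43: now compute (20/43).
Pull out 2^2: since 43 ≡ 3 (mod 8), (2/43) = -1, so (2/43)^2 = +1.
Reciprocity: 5 ≡ 1 and 43 ≡ 3 (mod 4), so (5/43) = +(43/5).
Reduce top mod 5: now compute (3/5).
Reciprocity: 3 ≡ 3 and 5 ≡ 1 (mod 4), so (3/5) = +(5/3).
Reduce top mod 3: now compute (2/3).
Pull out 2: since 3 ≡ 3 (mod 8), (2/3) = -1.
Reached (1/3) = 1. Collecting the sign flips along the way, the symbol is -1.

-1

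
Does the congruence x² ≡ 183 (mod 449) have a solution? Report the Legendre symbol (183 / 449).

-1

Reciprocity: 183 ≡ 3 and 449 ≡ 1 (mod 4), so (183/449) = +(449/183).
Reduce top mod 183: now compute (83/183).
Reciprocity: 83 ≡ 3 and 183 ≡ 3 (mod 4), so (83/183) = −(183/83).
Reduce top mod 83: now compute (17/83).
Reciprocity: 17 ≡ 1 and 83 ≡ 3 (mod 4), so (17/83) = +(83/17).
Reduce top mod 17: now compute (15/17).
Reciprocity: 15 ≡ 3 and 17 ≡ 1 (mod 4), so (15/17) = +(17/15).
Reduce top mod 15: now compute (2/15).
Pull out 2: since 15 ≡ 7 (mod 8), (2/15) = +1.
Reached (1/15) = 1. Collecting the sign flips along the way, the symbol is -1.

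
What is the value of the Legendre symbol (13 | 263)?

Reciprocity: 13 ≡ 1 and 263 ≡ 3 (mod 4), so (13/263) = +(263/13).
Reduce top mod 13: now compute (3/13).
Reciprocity: 3 ≡ 3 and 13 ≡ 1 (mod 4), so (3/13) = +(13/3).
Reduce top mod 3: now compute (1/3).
Reached (1/3) = 1. Collecting the sign flips along the way, the symbol is +1.

1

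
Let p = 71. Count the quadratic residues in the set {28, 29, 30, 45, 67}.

3

(28/71) = -1 → non-residue.
(29/71) = +1 → QR.
(30/71) = +1 → QR.
(45/71) = +1 → QR.
(67/71) = -1 → non-residue.
Total quadratic residues among the 5: 3.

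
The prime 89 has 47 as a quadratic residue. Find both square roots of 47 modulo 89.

15, 74

89 ≡ 1 (mod 4), so we find a root by search.
Trying successive values, 15² = 225 ≡ 47 (mod 89). The other root is 89 − 15 = 74.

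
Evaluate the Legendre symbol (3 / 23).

Reciprocity: 3 ≡ 3 and 23 ≡ 3 (mod 4), so (3/23) = −(23/3).
Reduce top mod 3: now compute (2/3).
Pull out 2: since 3 ≡ 3 (mod 8), (2/3) = -1.
Reached (1/3) = 1. Collecting the sign flips along the way, the symbol is +1.

1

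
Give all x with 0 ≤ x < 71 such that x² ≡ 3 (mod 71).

Since 71 ≡ 3 (mod 4), a square root of 3 is 3^((71+1)/4) = 3^18 mod 71.
Repeated squaring: 3^2≡9, 3^4≡10, 3^8≡29, 3^16≡60 (mod 71).
3^18 = 3^(16+2) ≡ 43 (mod 71).
Check: 43² = 1849 ≡ 3 (mod 71). The two roots are 28 and 43.

28, 43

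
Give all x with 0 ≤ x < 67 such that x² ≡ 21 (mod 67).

17, 50

Since 67 ≡ 3 (mod 4), a square root of 21 is 21^((67+1)/4) = 21^17 mod 67.
Repeated squaring: 21^2≡39, 21^4≡47, 21^8≡65, 21^16≡4 (mod 67).
21^17 = 21^(16+1) ≡ 17 (mod 67).
Check: 17² = 289 ≡ 21 (mod 67). The two roots are 17 and 50.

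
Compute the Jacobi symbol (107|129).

Reciprocity: 107 ≡ 3 and 129 ≡ 1 (mod 4), so (107/129) = +(129/107).
Reduce top mod 107: now compute (22/107).
Pull out 2: since 107 ≡ 3 (mod 8), (2/107) = -1.
Reciprocity: 11 ≡ 3 and 107 ≡ 3 (mod 4), so (11/107) = −(107/11).
Reduce top mod 11: now compute (8/11).
Pull out 2^3: since 11 ≡ 3 (mod 8), (2/11) = -1, so (2/11)^3 = -1.
Reached (1/11) = 1. Collecting the sign flips along the way, the symbol is -1.

-1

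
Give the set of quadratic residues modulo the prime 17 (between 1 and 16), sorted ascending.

Square k = 1,…,8 (k and 17−k give the same square):
1²=1, 2²=4, 3²=9, 4²=16, 5²≡8, 6²≡2, 7²≡15, 8²≡13 (mod 17).
So the quadratic residues mod 17 are {1, 2, 4, 8, 9, 13, 15, 16}.

1 2 4 8 9 13 15 16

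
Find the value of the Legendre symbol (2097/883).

First reduce: 2097 ≡ 331 (mod 883).
Reciprocity: 331 ≡ 3 and 883 ≡ 3 (mod 4), so (331/883) = −(883/331).
Reduce top mod 331: now compute (221/331).
Reciprocity: 221 ≡ 1 and 331 ≡ 3 (mod 4), so (221/331) = +(331/221).
Reduce top mod 221: now compute (110/221).
Pull out 2: since 221 ≡ 5 (mod 8), (2/221) = -1.
Reciprocity: 55 ≡ 3 and 221 ≡ 1 (mod 4), so (55/221) = +(221/55).
Reduce top mod 55: now compute (1/55).
Reached (1/55) = 1. Collecting the sign flips along the way, the symbol is +1.

1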